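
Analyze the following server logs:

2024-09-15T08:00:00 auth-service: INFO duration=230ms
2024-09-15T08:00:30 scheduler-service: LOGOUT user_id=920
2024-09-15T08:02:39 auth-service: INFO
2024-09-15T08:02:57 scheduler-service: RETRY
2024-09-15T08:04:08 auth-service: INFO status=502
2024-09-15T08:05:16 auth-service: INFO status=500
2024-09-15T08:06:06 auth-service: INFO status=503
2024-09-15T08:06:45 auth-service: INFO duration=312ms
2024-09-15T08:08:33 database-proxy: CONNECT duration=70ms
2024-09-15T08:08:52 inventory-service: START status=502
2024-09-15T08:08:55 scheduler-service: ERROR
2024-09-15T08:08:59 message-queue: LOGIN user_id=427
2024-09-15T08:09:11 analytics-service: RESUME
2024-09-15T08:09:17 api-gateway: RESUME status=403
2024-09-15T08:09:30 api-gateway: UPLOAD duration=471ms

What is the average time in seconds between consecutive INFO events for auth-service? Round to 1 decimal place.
81.0

To calculate average interval:

1. Find all INFO events for auth-service in order
2. Calculate time gaps between consecutive events
3. Compute mean of gaps: 405 / 5 = 81.0 seconds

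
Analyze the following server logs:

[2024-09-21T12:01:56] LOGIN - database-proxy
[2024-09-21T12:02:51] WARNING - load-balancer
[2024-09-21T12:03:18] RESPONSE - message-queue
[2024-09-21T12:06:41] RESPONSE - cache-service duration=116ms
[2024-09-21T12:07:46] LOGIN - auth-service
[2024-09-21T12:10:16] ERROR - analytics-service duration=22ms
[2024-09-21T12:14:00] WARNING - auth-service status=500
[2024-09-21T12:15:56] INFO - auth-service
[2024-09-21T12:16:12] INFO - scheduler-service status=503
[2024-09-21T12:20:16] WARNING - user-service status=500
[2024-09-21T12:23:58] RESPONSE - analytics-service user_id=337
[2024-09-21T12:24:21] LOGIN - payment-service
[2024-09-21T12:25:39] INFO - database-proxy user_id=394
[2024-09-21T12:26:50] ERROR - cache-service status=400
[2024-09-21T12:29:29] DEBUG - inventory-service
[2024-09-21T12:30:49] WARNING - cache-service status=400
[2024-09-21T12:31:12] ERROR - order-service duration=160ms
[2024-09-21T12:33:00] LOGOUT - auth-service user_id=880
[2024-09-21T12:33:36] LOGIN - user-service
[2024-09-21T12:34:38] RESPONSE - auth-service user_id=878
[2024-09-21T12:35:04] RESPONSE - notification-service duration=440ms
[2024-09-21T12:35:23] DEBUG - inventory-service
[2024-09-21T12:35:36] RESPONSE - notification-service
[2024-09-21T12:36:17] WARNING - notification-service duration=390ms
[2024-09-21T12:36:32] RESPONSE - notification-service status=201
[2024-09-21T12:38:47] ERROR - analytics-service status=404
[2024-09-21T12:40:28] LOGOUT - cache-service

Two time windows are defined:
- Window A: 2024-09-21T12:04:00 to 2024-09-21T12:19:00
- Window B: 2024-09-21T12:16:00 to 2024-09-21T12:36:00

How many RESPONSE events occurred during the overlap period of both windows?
0

To find overlap events:

1. Window A: 2024-09-21T12:04:00 to 2024-09-21T12:19:00
2. Window B: 2024-09-21T12:16:00 to 2024-09-21T12:36:00
3. Overlap period: 2024-09-21T12:16:00 to 2024-09-21T12:19:00
4. Count RESPONSE events in overlap: 0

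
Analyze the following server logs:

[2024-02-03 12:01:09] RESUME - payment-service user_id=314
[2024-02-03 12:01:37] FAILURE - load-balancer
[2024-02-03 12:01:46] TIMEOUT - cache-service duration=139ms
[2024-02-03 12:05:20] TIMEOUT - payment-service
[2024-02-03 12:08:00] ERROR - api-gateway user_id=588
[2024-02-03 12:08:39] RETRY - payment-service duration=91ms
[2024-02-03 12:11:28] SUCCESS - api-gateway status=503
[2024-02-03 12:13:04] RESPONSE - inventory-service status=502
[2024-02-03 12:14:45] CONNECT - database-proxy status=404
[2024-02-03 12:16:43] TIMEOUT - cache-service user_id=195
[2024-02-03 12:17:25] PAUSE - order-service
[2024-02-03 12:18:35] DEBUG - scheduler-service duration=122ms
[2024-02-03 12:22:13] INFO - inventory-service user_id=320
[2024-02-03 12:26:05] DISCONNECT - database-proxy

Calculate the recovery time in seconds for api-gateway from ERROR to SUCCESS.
208

To calculate recovery time:

1. Find ERROR event for api-gateway: 2024-02-03 12:08:00
2. Find next SUCCESS event for api-gateway: 2024-02-03 12:11:28
3. Recovery time: 2024-02-03 12:11:28 - 2024-02-03 12:08:00 = 208 seconds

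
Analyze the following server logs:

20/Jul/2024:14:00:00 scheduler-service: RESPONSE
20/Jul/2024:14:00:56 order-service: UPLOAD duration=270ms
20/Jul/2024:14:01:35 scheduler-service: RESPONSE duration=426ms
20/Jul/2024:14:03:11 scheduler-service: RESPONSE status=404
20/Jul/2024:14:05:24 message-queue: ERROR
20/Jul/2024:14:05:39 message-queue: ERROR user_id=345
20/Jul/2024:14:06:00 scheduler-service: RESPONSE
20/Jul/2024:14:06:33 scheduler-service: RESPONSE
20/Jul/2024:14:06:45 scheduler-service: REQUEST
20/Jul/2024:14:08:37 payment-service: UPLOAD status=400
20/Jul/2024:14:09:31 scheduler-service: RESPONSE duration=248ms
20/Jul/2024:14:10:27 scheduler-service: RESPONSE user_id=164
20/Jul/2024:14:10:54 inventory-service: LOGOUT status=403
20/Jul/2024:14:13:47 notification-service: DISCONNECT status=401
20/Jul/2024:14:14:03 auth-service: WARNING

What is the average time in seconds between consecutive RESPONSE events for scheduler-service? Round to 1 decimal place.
104.5

To calculate average interval:

1. Find all RESPONSE events for scheduler-service in order
2. Calculate time gaps between consecutive events
3. Compute mean of gaps: 627 / 6 = 104.5 seconds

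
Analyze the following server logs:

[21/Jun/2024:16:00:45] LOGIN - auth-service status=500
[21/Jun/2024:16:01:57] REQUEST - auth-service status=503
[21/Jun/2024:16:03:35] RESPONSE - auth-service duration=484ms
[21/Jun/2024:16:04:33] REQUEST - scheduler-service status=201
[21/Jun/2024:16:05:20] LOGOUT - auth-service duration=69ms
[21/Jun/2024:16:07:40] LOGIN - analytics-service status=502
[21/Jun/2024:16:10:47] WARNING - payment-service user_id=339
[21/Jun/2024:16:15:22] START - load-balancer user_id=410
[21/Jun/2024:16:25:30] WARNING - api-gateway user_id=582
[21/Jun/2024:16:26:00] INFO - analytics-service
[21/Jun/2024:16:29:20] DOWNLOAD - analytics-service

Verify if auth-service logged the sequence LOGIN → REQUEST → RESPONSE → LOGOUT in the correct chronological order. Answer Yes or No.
Yes

To verify sequence order:

1. Find all events in sequence LOGIN → REQUEST → RESPONSE → LOGOUT for auth-service
2. Extract their timestamps
3. Check if timestamps are in ascending order
4. Result: Yes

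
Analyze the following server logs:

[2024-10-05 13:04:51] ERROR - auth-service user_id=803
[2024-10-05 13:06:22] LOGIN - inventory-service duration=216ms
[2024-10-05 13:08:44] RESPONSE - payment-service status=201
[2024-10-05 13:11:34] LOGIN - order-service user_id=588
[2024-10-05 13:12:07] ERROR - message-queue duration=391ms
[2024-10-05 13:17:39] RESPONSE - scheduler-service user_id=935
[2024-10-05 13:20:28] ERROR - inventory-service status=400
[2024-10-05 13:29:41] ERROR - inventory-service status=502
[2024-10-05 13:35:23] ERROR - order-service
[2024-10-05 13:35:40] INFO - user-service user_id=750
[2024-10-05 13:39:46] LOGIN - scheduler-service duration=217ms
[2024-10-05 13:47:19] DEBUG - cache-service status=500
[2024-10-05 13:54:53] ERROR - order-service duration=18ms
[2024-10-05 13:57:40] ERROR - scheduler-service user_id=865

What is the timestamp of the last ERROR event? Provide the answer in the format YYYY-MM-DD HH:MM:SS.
2024-10-05 13:57:40

To find the last event:

1. Filter for all ERROR events
2. Sort by timestamp
3. Select the last one
4. Timestamp: 2024-10-05 13:57:40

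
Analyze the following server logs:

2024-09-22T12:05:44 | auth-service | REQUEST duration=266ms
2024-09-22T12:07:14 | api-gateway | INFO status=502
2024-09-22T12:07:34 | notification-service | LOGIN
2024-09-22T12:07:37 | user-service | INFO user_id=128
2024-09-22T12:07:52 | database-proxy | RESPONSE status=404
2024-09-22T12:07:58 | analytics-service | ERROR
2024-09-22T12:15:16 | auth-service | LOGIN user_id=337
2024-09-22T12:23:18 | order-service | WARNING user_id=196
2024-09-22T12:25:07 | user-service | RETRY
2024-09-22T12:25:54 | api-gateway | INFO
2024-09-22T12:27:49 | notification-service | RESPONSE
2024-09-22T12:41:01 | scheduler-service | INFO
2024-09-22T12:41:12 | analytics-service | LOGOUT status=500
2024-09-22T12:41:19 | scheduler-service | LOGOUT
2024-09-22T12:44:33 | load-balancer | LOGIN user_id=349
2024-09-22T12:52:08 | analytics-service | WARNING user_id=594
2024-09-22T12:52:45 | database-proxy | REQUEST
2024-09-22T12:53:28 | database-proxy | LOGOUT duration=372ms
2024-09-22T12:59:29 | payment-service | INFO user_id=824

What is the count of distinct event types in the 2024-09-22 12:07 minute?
4

To count unique event types:

1. Filter events in the minute starting at 2024-09-22 12:07
2. Extract event types from matching entries
3. Count unique types: 4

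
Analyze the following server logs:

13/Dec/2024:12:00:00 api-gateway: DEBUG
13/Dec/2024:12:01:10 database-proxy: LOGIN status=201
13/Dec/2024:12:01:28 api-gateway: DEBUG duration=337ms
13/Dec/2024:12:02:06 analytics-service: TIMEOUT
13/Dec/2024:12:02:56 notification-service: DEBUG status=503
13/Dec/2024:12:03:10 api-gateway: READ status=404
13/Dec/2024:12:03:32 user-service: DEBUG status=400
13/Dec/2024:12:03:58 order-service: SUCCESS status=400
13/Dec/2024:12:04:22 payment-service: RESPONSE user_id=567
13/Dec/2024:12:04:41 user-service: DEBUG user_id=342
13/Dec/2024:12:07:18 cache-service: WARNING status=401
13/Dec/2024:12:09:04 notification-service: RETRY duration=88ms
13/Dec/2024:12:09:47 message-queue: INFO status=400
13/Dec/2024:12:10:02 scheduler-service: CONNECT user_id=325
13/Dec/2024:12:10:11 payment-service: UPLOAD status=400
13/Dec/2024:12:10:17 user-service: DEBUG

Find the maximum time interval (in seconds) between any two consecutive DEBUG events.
336

To find the longest gap:

1. Extract all DEBUG events in chronological order
2. Calculate time differences between consecutive events
3. Find the maximum difference
4. Longest gap: 336 seconds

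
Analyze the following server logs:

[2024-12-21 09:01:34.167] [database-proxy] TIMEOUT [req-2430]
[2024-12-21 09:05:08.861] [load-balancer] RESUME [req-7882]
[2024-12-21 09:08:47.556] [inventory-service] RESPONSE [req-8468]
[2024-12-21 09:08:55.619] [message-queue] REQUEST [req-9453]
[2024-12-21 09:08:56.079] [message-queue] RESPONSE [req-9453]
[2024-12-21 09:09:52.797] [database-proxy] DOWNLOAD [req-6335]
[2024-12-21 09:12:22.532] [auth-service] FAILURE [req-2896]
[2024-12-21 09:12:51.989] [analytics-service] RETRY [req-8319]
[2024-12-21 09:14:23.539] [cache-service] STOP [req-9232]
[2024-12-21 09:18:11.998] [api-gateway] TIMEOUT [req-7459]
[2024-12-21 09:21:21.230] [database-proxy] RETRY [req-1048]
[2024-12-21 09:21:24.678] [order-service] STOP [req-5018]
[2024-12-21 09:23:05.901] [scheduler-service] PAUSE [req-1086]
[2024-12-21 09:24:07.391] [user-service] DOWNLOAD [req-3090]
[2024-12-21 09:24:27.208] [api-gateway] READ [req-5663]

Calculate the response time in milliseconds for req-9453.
460

To calculate latency:

1. Find REQUEST with id req-9453: 2024-12-21 09:08:55.619
2. Find RESPONSE with id req-9453: 2024-12-21 09:08:56.079
3. Latency: 2024-12-21 09:08:56.079 - 2024-12-21 09:08:55.619 = 460ms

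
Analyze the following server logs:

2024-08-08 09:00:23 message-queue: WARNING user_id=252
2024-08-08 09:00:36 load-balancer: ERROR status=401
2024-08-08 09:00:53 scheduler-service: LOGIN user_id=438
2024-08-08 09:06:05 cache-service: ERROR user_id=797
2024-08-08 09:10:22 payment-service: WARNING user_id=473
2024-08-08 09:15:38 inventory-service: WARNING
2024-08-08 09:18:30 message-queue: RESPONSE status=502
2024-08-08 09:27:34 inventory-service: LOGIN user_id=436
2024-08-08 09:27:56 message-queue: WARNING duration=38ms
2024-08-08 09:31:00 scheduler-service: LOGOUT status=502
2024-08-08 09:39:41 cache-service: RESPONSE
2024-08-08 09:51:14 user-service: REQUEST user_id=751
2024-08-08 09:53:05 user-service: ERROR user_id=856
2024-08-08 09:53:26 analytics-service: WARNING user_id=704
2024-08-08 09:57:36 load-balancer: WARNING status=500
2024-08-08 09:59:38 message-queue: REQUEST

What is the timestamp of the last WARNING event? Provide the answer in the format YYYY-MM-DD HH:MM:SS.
2024-08-08 09:57:36

To find the last event:

1. Filter for all WARNING events
2. Sort by timestamp
3. Select the last one
4. Timestamp: 2024-08-08 09:57:36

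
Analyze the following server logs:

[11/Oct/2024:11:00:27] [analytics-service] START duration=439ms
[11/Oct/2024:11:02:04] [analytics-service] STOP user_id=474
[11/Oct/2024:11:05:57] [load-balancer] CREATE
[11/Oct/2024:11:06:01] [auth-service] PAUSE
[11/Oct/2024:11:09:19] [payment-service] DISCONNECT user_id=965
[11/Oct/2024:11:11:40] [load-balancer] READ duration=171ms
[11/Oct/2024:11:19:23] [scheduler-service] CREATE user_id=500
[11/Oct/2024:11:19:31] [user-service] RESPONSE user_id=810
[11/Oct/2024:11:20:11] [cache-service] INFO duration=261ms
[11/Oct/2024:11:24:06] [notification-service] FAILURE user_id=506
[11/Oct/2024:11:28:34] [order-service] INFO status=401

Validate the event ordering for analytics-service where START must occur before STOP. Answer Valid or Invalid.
Valid

To validate ordering:

1. Required order: START → STOP
2. Rule: START must occur before STOP
3. Check actual order of events for analytics-service
4. Result: Valid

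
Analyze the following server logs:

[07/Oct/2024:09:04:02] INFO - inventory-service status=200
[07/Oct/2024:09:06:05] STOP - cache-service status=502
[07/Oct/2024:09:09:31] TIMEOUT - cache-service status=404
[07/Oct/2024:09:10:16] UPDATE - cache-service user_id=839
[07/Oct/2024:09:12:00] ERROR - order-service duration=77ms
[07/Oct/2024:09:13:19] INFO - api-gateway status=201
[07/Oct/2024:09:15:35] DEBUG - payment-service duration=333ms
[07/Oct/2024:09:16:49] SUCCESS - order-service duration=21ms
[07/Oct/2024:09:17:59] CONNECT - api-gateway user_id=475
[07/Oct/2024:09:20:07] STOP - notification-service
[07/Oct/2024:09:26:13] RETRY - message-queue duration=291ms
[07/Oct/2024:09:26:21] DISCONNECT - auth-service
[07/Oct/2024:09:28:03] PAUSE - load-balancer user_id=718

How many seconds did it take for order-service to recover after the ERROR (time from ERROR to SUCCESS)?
289

To calculate recovery time:

1. Find ERROR event for order-service: 07/Oct/2024:09:12:00
2. Find next SUCCESS event for order-service: 07/Oct/2024:09:16:49
3. Recovery time: 07/Oct/2024:09:16:49 - 07/Oct/2024:09:12:00 = 289 seconds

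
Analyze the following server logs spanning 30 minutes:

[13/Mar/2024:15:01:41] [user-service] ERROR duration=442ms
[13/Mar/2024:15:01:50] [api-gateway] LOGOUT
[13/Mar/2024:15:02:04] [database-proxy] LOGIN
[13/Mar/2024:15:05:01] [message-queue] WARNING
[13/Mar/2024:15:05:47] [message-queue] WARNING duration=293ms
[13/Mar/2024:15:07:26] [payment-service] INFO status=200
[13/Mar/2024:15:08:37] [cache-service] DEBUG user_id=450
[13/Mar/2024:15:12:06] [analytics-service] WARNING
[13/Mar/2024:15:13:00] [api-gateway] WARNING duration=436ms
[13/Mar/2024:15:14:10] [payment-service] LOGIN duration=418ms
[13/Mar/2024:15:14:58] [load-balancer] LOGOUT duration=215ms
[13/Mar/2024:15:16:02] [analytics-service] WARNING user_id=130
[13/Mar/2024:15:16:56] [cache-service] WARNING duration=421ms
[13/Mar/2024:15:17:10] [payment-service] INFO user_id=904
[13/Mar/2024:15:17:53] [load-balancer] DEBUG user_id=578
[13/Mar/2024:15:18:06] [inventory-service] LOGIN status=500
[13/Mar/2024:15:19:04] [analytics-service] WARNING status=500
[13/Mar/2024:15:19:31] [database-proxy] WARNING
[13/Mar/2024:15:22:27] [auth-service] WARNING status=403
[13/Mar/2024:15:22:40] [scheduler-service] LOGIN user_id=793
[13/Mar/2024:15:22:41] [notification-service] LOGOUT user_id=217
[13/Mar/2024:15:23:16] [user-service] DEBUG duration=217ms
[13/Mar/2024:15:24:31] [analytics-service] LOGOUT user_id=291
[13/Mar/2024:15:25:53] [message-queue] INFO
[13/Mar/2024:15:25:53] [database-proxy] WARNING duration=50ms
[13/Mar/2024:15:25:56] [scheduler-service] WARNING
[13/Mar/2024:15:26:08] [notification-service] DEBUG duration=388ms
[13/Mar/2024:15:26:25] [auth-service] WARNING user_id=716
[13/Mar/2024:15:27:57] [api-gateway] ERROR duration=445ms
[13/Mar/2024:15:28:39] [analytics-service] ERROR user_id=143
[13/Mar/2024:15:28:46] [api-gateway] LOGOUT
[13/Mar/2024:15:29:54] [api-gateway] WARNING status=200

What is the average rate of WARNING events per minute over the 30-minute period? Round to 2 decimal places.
0.43

To calculate the rate:

1. Count total WARNING events: 13
2. Total time period: 30 minutes
3. Rate = 13 / 30 = 0.43 events per minute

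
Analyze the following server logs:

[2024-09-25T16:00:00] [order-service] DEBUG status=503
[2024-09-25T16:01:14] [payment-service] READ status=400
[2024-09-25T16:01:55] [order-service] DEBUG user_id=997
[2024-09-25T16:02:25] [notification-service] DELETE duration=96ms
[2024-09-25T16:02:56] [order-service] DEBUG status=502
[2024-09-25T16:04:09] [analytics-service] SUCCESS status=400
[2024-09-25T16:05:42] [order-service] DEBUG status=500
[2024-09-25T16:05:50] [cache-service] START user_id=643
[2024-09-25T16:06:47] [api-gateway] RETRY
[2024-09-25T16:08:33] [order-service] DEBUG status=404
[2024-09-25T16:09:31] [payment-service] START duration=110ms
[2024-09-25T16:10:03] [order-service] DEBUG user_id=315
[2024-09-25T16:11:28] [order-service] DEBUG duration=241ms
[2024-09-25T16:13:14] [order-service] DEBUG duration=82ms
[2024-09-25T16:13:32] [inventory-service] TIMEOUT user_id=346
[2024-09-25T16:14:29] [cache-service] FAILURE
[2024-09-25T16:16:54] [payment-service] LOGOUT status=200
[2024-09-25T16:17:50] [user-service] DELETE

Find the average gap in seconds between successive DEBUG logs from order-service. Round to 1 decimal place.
113.4

To calculate average interval:

1. Find all DEBUG events for order-service in order
2. Calculate time gaps between consecutive events
3. Compute mean of gaps: 794 / 7 = 113.4 seconds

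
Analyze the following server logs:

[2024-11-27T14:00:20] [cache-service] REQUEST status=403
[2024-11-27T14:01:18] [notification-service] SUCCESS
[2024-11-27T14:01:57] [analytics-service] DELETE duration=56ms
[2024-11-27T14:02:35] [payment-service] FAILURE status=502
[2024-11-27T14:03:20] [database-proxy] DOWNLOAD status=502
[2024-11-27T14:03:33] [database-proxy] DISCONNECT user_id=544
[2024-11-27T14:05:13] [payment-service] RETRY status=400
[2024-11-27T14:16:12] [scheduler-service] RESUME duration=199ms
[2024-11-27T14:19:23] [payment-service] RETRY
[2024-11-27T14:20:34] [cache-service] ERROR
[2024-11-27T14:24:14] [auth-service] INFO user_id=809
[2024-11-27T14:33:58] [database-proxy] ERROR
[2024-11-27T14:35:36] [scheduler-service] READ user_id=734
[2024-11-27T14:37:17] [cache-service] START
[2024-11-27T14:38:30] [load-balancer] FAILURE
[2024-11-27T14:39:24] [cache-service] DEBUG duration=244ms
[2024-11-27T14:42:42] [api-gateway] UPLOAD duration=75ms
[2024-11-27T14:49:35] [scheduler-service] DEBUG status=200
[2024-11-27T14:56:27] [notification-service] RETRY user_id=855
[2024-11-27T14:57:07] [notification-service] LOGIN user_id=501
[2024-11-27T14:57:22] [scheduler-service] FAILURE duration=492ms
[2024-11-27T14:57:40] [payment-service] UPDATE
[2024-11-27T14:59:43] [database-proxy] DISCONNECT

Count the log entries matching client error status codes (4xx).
2

To find matching entries:

1. Pattern to match: client error status codes (4xx)
2. Scan each log entry for the pattern
3. Count matches: 2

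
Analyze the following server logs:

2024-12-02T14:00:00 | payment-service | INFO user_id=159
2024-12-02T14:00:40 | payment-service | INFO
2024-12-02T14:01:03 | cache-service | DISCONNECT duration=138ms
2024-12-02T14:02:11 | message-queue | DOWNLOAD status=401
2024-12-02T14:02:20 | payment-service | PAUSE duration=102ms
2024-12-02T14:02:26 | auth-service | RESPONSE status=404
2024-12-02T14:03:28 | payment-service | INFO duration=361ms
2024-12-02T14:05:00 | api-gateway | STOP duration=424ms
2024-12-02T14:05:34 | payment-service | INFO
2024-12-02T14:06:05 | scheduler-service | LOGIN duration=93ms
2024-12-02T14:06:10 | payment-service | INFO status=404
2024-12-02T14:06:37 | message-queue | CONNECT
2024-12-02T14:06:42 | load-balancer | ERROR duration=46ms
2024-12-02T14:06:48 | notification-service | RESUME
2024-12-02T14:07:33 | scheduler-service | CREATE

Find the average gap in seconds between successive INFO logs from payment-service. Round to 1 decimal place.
92.5

To calculate average interval:

1. Find all INFO events for payment-service in order
2. Calculate time gaps between consecutive events
3. Compute mean of gaps: 370 / 4 = 92.5 seconds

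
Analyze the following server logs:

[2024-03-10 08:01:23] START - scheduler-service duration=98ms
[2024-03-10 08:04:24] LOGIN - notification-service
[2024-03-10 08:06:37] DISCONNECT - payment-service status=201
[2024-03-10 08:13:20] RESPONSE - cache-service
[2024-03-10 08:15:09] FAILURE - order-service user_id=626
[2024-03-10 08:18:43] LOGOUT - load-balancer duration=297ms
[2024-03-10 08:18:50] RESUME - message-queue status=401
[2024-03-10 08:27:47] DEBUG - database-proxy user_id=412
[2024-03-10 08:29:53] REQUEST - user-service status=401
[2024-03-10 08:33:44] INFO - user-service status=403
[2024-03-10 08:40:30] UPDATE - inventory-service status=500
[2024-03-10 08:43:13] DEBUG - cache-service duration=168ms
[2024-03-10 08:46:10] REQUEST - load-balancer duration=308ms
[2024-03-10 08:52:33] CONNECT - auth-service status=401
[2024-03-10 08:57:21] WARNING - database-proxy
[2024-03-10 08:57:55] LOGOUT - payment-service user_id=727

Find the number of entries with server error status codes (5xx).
1

To find matching entries:

1. Pattern to match: server error status codes (5xx)
2. Scan each log entry for the pattern
3. Count matches: 1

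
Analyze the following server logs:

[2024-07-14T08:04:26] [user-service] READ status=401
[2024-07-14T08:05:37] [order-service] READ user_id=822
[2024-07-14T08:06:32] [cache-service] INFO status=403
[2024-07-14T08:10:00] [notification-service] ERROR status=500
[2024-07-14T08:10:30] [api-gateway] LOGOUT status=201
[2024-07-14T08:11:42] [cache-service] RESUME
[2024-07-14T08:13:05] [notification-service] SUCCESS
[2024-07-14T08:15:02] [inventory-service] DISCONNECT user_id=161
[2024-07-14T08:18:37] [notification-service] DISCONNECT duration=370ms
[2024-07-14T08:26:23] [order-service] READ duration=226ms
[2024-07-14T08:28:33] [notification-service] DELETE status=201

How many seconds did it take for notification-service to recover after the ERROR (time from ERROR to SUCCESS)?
185

To calculate recovery time:

1. Find ERROR event for notification-service: 2024-07-14T08:10:00
2. Find next SUCCESS event for notification-service: 2024-07-14T08:13:05
3. Recovery time: 2024-07-14T08:13:05 - 2024-07-14T08:10:00 = 185 seconds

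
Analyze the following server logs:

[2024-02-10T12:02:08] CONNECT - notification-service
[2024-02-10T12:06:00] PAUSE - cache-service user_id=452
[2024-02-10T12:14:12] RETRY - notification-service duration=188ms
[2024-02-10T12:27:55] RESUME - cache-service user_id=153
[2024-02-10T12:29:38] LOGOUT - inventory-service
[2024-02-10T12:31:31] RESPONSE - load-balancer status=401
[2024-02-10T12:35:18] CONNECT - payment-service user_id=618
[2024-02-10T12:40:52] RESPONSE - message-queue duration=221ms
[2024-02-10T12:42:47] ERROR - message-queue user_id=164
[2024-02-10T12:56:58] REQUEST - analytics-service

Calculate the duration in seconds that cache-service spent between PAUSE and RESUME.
1315

To calculate state duration:

1. Find PAUSE event for cache-service: 2024-02-10T12:06:00
2. Find RESUME event for cache-service: 2024-02-10T12:27:55
3. Calculate duration: 2024-02-10T12:27:55 - 2024-02-10T12:06:00 = 1315 seconds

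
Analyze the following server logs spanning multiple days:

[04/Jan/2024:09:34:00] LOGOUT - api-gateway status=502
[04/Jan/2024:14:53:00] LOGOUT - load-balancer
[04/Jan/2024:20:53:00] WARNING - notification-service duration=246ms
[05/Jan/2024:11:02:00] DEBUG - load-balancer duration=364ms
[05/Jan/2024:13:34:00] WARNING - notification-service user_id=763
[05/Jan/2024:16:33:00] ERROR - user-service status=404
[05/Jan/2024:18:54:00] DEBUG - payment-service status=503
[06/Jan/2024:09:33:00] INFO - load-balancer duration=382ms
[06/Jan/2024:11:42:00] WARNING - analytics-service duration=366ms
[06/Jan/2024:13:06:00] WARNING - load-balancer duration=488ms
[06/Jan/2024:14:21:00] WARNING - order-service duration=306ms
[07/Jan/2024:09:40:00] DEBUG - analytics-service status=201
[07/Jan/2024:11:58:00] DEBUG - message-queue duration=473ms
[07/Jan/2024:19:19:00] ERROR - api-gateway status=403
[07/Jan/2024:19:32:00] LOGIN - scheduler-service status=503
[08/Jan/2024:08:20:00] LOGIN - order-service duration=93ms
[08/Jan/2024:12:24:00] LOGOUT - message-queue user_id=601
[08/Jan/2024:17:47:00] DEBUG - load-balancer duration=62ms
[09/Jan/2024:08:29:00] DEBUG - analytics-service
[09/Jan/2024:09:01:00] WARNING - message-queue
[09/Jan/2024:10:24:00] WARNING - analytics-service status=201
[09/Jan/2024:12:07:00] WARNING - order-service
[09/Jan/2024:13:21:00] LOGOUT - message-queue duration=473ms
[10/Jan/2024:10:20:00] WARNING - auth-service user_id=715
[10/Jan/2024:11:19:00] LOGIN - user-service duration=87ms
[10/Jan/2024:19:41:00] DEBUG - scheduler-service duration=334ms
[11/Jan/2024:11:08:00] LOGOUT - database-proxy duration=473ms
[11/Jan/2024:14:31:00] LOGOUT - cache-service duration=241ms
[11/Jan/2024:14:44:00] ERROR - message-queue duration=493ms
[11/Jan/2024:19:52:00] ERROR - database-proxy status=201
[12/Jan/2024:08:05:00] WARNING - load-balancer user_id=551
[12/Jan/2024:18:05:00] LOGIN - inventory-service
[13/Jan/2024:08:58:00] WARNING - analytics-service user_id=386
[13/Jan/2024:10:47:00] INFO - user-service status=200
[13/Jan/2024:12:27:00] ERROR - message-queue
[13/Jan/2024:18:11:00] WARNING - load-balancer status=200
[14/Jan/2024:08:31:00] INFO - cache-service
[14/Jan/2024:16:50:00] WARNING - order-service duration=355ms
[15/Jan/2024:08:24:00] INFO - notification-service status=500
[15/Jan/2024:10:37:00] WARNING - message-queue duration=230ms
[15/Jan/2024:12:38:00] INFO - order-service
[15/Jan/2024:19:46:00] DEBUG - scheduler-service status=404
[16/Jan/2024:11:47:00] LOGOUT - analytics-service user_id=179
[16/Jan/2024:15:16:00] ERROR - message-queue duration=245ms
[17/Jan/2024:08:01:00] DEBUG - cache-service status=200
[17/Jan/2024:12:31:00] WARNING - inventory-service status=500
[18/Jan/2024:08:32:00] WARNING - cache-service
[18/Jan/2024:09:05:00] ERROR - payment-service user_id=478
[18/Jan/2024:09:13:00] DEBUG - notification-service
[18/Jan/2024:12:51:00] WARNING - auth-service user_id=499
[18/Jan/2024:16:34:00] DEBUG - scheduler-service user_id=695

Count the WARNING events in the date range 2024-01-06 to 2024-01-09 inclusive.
6

To filter by date range:

1. Date range: 2024-01-06 through 2024-01-09, both dates inclusive
2. Filter for WARNING events whose date falls in this range
3. Count matching events: 6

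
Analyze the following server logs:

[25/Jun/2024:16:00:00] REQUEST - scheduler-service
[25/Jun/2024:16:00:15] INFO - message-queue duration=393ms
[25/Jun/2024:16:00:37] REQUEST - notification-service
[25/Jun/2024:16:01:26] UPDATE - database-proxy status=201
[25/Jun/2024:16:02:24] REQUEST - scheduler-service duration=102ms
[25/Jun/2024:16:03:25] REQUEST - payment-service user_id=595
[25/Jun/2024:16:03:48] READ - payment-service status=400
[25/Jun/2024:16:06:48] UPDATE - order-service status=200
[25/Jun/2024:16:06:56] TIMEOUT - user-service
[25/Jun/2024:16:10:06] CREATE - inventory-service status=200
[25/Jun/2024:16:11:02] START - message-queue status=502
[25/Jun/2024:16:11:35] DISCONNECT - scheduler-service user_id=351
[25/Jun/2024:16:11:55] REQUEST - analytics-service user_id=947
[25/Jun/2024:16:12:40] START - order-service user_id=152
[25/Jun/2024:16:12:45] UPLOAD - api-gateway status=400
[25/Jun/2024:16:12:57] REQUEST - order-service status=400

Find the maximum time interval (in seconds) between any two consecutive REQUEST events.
510

To find the longest gap:

1. Extract all REQUEST events in chronological order
2. Calculate time differences between consecutive events
3. Find the maximum difference
4. Longest gap: 510 seconds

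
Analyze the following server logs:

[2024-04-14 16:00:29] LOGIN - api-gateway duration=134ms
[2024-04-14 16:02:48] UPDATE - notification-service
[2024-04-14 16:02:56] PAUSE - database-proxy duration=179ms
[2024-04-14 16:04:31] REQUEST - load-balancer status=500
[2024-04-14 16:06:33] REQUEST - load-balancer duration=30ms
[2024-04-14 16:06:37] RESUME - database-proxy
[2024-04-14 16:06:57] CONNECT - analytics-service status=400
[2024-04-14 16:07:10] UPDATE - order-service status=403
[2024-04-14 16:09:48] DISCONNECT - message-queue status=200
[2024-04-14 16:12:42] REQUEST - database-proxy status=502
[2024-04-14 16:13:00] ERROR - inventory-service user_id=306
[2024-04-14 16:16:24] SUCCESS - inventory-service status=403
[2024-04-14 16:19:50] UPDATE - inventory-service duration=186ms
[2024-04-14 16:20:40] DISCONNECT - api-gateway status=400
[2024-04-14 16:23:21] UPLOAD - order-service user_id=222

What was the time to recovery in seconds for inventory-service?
204

To calculate recovery time:

1. Find ERROR event for inventory-service: 2024-04-14 16:13:00
2. Find next SUCCESS event for inventory-service: 2024-04-14 16:16:24
3. Recovery time: 2024-04-14 16:16:24 - 2024-04-14 16:13:00 = 204 seconds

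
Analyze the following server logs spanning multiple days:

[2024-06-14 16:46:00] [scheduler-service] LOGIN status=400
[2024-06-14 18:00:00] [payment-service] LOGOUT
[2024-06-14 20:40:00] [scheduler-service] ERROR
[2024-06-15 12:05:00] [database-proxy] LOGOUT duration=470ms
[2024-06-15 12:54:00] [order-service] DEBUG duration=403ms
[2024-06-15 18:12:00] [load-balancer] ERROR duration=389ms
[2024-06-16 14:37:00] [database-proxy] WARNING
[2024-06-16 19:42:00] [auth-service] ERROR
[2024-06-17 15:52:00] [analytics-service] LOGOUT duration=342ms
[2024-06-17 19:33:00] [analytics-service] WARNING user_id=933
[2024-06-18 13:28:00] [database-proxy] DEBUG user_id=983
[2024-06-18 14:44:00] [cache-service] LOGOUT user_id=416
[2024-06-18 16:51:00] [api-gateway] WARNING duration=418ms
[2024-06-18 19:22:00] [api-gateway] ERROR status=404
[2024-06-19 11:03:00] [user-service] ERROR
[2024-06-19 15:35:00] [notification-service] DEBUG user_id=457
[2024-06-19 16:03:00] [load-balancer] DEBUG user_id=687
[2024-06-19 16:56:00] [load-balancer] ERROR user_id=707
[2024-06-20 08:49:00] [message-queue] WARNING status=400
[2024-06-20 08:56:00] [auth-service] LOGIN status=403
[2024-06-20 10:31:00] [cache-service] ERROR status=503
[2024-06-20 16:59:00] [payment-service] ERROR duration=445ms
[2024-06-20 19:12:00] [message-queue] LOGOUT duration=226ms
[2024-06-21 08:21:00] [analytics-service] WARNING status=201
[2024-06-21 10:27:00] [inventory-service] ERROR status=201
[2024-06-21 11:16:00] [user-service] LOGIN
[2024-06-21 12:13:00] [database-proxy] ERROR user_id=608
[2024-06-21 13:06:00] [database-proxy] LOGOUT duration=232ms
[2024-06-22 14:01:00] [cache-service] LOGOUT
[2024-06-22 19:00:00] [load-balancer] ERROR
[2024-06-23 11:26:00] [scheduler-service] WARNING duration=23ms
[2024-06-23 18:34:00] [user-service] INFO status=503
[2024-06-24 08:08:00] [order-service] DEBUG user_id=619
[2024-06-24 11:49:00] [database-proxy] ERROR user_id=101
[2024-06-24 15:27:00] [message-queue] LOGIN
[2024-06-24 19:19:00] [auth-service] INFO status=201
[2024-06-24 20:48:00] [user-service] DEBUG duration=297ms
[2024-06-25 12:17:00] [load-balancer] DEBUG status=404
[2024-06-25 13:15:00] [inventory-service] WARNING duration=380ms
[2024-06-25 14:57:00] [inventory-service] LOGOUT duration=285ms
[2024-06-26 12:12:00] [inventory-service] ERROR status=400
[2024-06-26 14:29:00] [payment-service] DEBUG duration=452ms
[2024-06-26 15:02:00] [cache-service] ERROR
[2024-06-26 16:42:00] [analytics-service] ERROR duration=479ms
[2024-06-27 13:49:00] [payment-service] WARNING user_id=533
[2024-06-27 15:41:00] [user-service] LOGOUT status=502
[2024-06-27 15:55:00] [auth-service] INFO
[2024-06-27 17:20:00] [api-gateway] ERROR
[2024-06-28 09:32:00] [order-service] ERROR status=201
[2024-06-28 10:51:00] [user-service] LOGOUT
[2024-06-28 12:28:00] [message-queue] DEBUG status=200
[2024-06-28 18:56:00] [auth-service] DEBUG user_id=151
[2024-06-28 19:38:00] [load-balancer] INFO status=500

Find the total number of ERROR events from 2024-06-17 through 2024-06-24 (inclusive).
9

To filter by date range:

1. Date range: 2024-06-17 through 2024-06-24, both dates inclusive
2. Filter for ERROR events whose date falls in this range
3. Count matching events: 9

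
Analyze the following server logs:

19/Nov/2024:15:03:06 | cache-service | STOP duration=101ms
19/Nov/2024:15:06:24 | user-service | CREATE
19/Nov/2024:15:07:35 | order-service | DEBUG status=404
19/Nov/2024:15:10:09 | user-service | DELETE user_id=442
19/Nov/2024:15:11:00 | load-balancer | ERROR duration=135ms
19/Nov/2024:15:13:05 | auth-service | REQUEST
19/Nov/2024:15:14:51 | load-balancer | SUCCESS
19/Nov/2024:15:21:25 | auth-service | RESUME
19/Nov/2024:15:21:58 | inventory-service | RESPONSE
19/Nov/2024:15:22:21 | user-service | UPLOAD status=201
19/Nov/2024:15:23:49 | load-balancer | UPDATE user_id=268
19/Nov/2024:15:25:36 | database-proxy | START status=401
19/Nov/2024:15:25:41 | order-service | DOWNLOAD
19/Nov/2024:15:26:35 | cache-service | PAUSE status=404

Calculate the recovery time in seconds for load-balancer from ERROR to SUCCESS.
231

To calculate recovery time:

1. Find ERROR event for load-balancer: 19/Nov/2024:15:11:00
2. Find next SUCCESS event for load-balancer: 19/Nov/2024:15:14:51
3. Recovery time: 19/Nov/2024:15:14:51 - 19/Nov/2024:15:11:00 = 231 seconds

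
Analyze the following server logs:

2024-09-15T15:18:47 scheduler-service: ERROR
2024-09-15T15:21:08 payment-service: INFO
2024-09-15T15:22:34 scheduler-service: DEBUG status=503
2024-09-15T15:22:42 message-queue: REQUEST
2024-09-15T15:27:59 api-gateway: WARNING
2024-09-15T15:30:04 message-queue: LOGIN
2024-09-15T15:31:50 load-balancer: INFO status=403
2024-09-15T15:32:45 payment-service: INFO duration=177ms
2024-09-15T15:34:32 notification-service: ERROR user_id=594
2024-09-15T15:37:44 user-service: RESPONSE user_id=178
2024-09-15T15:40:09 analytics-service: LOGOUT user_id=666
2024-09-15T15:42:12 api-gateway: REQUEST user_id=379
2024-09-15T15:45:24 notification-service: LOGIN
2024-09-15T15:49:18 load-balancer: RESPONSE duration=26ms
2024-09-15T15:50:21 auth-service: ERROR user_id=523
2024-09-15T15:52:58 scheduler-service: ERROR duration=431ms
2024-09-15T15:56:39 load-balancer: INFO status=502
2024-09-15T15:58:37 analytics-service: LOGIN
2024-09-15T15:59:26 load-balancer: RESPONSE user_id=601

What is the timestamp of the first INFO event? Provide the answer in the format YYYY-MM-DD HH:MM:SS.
2024-09-15 15:21:08

To find the first event:

1. Filter for all INFO events
2. Sort by timestamp
3. Select the first one
4. Timestamp: 2024-09-15 15:21:08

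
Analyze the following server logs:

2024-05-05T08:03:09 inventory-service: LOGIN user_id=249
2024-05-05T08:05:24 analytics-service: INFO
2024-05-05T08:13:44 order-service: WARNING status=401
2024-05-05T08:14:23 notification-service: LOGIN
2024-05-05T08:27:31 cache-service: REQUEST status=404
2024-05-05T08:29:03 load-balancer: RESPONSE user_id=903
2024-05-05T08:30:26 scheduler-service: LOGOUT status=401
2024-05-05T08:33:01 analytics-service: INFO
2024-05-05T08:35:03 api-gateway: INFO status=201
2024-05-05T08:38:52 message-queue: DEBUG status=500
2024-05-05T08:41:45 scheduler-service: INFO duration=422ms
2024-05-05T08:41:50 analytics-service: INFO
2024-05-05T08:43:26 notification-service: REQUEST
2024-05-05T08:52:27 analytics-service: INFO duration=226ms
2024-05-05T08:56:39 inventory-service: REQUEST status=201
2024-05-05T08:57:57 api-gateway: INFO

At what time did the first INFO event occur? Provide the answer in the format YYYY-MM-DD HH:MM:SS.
2024-05-05 08:05:24

To find the first event:

1. Filter for all INFO events
2. Sort by timestamp
3. Select the first one
4. Timestamp: 2024-05-05 08:05:24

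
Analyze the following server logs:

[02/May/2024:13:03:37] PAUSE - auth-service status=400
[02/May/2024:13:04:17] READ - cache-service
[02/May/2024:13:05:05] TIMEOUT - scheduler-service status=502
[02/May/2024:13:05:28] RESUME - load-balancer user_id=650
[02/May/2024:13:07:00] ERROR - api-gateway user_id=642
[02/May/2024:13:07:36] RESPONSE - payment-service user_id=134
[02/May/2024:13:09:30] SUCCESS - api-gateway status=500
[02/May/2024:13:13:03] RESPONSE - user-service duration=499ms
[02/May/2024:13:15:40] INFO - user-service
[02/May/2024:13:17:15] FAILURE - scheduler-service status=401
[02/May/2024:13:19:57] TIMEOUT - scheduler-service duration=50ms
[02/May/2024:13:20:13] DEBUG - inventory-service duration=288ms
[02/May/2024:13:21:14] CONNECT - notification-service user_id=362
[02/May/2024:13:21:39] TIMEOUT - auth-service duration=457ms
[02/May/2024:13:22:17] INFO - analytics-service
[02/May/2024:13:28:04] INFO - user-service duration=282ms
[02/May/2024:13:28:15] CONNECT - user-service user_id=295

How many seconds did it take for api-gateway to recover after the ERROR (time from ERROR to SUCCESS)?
150

To calculate recovery time:

1. Find ERROR event for api-gateway: 02/May/2024:13:07:00
2. Find next SUCCESS event for api-gateway: 02/May/2024:13:09:30
3. Recovery time: 02/May/2024:13:09:30 - 02/May/2024:13:07:00 = 150 seconds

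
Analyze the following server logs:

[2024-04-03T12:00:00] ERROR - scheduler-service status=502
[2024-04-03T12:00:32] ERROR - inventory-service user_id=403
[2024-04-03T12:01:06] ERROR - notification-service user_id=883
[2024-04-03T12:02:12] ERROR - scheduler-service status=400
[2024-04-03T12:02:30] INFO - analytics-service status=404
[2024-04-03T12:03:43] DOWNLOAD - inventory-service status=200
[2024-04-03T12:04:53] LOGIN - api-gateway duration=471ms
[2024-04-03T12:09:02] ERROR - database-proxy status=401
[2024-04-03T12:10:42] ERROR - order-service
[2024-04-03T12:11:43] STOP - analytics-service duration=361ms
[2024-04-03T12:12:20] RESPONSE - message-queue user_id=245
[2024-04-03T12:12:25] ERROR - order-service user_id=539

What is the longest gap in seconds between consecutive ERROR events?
410

To find the longest gap:

1. Extract all ERROR events in chronological order
2. Calculate time differences between consecutive events
3. Find the maximum difference
4. Longest gap: 410 seconds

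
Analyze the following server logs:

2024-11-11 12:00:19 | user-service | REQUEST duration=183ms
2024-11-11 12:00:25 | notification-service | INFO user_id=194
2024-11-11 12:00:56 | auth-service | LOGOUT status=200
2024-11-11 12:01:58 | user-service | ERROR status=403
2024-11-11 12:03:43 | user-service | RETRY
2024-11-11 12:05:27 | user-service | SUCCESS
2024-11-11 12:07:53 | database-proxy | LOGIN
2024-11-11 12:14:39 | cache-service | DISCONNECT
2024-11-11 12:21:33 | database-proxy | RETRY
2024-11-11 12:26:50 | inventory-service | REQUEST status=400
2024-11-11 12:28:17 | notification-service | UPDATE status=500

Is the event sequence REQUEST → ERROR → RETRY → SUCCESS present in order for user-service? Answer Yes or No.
Yes

To verify sequence order:

1. Find all events in sequence REQUEST → ERROR → RETRY → SUCCESS for user-service
2. Extract their timestamps
3. Check if timestamps are in ascending order
4. Result: Yes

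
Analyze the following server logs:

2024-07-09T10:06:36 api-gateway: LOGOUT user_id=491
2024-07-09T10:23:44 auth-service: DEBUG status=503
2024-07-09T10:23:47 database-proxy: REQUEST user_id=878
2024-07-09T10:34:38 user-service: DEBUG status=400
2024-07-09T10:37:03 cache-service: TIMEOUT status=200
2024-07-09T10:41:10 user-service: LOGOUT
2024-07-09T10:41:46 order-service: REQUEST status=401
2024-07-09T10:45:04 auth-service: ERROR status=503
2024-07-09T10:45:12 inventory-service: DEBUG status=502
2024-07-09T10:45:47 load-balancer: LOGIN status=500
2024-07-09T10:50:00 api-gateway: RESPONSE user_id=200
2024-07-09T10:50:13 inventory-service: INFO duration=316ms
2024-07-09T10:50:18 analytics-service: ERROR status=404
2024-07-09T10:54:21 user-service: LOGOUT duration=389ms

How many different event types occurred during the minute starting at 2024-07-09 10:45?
3

To count unique event types:

1. Filter events in the minute starting at 2024-07-09 10:45
2. Extract event types from matching entries
3. Count unique types: 3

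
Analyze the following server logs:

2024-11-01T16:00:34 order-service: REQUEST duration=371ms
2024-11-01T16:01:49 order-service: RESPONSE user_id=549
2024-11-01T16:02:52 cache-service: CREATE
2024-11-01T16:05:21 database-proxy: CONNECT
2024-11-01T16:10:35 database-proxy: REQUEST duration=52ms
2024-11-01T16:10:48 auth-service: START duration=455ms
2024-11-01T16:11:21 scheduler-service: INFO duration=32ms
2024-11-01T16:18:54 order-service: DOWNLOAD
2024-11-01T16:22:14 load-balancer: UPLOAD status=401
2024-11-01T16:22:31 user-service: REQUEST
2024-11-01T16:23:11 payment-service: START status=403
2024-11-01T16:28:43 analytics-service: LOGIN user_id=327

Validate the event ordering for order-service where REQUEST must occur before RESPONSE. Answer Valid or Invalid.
Valid

To validate ordering:

1. Required order: REQUEST → RESPONSE
2. Rule: REQUEST must occur before RESPONSE
3. Check actual order of events for order-service
4. Result: Valid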